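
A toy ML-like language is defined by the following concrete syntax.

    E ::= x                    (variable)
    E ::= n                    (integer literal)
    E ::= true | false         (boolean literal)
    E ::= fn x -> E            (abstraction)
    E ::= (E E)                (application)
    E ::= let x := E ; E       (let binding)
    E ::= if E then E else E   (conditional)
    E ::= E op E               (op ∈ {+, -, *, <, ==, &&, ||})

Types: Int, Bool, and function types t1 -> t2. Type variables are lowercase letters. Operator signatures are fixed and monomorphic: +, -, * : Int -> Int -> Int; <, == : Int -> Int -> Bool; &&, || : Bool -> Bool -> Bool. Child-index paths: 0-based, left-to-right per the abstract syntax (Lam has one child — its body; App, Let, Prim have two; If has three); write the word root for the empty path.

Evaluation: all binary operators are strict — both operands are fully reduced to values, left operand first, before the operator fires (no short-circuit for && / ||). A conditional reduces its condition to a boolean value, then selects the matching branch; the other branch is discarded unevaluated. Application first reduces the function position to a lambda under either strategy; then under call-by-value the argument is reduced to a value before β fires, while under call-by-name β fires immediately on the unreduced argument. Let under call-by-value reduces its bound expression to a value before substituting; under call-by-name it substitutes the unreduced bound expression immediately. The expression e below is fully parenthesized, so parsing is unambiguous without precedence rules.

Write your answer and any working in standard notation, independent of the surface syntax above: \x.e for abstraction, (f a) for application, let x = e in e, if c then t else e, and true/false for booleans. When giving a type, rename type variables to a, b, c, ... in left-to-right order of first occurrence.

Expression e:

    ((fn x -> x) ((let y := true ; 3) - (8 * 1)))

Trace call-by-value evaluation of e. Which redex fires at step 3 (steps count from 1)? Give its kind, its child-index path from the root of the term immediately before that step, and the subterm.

Derivation:
step 0: ((\x.x) ((let y = true in 3) - (8 * 1)))
step 1: [let@1.0] ((\x.x) (3 - (8 * 1)))
step 2: [delta@1.1] ((\x.x) (3 - 8))
step 3: [delta@1] ((\x.x) -5)

Answer: delta at 1 : (3 - 8)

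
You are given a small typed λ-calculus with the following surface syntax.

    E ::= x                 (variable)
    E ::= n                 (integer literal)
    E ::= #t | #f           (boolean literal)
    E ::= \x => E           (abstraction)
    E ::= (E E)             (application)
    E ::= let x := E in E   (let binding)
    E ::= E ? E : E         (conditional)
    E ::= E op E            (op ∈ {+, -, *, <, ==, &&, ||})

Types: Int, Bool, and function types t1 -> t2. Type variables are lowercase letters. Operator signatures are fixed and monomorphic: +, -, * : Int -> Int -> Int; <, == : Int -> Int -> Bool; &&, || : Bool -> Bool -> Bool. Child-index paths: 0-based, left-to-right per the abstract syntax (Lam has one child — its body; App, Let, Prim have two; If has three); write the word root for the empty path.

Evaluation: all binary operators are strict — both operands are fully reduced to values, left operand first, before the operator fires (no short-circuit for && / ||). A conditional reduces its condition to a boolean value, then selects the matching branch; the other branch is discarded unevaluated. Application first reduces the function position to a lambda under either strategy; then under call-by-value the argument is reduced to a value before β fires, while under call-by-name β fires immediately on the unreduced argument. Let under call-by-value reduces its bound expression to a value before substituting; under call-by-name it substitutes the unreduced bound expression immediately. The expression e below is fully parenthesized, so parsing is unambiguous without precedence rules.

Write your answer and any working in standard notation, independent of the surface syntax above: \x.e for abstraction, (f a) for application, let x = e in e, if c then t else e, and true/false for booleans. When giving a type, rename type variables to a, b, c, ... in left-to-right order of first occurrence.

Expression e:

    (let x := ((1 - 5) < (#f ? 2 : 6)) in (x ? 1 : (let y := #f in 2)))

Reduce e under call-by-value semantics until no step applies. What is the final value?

Trace:
step 0: (let x = ((1 - 5) < (if false then 2 else 6)) in (if x then 1 else (let y = false in 2)))
step 1: [delta@0.0] (let x = (-4 < (if false then 2 else 6)) in (if x then 1 else (let y = false in 2)))
step 2: [if@0.1] (let x = (-4 < 6) in (if x then 1 else (let y = false in 2)))
step 3: [delta@0] (let x = true in (if x then 1 else (let y = false in 2)))
step 4: [let@root] (if true then 1 else (let y = false in 2))
step 5: [if@root] 1

Answer: 1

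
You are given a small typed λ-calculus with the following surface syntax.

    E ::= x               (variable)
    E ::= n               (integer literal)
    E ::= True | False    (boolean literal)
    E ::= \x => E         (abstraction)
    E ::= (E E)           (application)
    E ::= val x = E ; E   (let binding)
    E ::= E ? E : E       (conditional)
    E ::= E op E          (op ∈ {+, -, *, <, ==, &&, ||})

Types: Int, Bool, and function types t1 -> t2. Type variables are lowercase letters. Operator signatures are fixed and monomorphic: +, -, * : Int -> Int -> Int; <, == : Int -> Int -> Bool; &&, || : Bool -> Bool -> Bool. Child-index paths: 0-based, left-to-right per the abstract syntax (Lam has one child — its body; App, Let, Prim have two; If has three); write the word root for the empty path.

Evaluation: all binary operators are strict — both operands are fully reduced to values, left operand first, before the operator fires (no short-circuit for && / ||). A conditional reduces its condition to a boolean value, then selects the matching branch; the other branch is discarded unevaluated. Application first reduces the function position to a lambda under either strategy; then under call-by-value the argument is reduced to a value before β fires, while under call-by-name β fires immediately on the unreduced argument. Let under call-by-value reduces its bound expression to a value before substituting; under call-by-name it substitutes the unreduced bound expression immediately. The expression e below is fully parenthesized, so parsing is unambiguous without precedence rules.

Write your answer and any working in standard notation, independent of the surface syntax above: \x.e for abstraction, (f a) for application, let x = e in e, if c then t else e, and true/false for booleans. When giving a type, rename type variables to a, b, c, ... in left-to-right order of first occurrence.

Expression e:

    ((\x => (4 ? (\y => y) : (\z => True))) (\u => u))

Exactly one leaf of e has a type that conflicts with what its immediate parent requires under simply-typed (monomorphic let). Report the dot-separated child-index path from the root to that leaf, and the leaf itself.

Answer: 0.0.0 : 4

Trace:
  unify Int ~ Bool
  FAIL: mismatch Int ~ Bool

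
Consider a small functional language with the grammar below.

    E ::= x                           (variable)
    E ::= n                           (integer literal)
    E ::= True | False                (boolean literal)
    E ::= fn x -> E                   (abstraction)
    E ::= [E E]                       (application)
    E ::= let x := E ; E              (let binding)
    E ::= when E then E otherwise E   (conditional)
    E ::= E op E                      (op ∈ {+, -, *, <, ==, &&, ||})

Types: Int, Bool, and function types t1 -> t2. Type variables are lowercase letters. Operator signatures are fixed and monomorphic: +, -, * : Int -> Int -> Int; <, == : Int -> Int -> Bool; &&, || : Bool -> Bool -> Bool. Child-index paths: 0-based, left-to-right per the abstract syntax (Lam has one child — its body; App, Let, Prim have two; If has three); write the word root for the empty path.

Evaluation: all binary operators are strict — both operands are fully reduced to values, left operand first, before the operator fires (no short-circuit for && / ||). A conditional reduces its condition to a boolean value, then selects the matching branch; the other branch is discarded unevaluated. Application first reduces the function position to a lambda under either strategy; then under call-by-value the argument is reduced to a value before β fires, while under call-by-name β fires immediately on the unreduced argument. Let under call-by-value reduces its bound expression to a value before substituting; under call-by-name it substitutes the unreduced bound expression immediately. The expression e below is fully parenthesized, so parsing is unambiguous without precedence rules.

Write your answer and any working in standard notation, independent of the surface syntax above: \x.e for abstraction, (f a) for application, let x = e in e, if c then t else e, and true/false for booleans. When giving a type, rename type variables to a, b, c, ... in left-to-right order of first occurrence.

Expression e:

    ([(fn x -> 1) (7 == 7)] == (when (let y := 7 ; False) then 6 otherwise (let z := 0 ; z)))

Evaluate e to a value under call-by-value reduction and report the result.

Answer: false

Working:
step 0: (((\x.1) (7 == 7)) == (if (let y = 7 in false) then 6 else (let z = 0 in z)))
step 1: [delta@0.1] (((\x.1) true) == (if (let y = 7 in false) then 6 else (let z = 0 in z)))
step 2: [beta@0] (1 == (if (let y = 7 in false) then 6 else (let z = 0 in z)))
step 3: [let@1.0] (1 == (if false then 6 else (let z = 0 in z)))
step 4: [if@1] (1 == (let z = 0 in z))
step 5: [let@1] (1 == 0)
step 6: [delta@root] false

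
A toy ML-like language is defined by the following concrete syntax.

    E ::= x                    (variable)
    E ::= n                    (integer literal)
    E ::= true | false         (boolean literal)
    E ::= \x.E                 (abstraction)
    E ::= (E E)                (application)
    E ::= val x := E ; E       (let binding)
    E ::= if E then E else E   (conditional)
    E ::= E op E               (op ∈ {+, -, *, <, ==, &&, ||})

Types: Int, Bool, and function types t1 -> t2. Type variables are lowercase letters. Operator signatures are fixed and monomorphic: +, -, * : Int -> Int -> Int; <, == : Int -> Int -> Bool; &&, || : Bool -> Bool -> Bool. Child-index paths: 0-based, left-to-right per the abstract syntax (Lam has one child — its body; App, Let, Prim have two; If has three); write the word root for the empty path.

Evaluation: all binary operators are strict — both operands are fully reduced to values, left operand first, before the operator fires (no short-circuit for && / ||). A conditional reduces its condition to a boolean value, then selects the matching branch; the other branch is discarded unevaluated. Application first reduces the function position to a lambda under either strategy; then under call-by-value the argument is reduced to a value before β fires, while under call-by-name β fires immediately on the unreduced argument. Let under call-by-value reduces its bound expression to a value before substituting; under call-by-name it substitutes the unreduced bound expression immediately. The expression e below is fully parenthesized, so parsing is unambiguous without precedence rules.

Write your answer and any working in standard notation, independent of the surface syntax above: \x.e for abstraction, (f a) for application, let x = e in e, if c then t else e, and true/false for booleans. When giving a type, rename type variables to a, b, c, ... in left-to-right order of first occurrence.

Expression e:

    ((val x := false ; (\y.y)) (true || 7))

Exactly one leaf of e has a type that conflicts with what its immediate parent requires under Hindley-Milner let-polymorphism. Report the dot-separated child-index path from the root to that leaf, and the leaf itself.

Answer: 1.1 : 7

Trace:
let x : Bool
y : a
\y._ : a -> a
  unify Bool ~ Bool
  unify Int ~ Bool
  FAIL: mismatch Int ~ Bool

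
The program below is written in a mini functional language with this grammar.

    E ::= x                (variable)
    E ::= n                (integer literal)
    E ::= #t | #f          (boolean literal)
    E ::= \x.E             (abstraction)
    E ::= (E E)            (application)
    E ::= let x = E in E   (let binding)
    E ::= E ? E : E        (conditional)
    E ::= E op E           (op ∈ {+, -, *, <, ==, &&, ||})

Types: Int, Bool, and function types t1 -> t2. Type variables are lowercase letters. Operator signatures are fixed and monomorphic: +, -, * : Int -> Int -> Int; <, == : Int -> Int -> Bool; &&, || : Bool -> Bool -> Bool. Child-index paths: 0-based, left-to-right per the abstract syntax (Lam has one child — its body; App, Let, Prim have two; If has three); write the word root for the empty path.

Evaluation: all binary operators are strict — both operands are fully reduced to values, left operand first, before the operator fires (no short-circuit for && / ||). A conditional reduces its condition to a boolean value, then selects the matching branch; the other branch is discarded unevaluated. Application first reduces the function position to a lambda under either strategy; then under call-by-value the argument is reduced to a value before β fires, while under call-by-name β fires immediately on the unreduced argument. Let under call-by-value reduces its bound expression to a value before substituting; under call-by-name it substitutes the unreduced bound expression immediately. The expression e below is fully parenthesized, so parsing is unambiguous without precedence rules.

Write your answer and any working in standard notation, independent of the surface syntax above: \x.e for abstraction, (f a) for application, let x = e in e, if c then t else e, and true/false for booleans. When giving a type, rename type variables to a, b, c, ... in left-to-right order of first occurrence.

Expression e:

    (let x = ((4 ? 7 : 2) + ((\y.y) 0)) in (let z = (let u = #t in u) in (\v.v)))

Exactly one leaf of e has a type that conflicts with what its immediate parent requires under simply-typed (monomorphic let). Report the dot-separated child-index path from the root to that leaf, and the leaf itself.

Answer: 0.0.0 : 4

Derivation:
  unify Int ~ Bool
  FAIL: mismatch Int ~ Bool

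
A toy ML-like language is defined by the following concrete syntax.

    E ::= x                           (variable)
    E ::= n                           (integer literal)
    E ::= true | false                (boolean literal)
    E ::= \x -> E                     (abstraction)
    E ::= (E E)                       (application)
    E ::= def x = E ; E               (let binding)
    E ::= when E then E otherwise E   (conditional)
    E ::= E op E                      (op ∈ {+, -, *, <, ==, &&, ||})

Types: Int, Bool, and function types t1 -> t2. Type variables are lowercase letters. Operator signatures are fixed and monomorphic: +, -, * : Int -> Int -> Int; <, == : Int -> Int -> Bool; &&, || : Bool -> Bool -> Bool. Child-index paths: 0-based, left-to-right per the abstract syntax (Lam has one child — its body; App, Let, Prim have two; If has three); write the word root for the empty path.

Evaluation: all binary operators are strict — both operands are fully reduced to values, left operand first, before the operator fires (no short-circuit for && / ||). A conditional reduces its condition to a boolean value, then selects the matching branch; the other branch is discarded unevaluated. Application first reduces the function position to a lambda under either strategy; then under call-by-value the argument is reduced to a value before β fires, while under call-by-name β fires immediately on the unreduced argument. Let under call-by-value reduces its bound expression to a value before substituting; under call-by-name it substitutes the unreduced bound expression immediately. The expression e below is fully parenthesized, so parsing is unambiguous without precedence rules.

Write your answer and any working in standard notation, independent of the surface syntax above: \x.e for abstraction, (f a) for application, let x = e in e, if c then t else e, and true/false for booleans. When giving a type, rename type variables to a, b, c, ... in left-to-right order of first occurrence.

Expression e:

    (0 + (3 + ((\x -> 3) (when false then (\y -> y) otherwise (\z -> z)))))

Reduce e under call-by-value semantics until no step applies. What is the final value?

Answer: 6

Derivation:
step 0: (0 + (3 + ((\x.3) (if false then (\y.y) else (\z.z)))))
step 1: [if@1.1.1] (0 + (3 + ((\x.3) (\z.z))))
step 2: [beta@1.1] (0 + (3 + 3))
step 3: [delta@1] (0 + 6)
step 4: [delta@root] 6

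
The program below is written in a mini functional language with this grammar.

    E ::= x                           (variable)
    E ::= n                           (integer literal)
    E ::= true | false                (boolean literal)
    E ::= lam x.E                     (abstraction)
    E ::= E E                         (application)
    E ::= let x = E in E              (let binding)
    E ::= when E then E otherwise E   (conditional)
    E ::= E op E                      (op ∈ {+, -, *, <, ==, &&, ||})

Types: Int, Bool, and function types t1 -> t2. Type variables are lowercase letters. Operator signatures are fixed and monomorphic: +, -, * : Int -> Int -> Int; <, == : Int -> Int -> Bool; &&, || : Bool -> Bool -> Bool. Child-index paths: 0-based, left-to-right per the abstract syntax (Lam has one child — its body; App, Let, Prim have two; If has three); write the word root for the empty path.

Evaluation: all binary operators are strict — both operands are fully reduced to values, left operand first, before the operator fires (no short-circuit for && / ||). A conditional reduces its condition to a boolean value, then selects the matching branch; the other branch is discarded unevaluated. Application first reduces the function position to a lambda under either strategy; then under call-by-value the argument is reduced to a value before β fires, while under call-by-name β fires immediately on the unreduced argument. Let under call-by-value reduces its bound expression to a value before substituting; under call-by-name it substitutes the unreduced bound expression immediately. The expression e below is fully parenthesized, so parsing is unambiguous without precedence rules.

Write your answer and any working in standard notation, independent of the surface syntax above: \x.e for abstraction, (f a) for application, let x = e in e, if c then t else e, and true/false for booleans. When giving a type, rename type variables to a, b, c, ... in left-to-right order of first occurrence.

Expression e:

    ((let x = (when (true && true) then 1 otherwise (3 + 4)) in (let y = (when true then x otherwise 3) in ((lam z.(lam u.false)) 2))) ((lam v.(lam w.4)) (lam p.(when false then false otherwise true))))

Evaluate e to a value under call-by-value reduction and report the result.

Working:
step 0: ((let x = (if (true && true) then 1 else (3 + 4)) in (let y = (if true then x else 3) in ((\z.(\u.false)) 2))) ((\v.(\w.4)) (\p.(if false then false else true))))
step 1: [delta@0.0.0] ((let x = (if true then 1 else (3 + 4)) in (let y = (if true then x else 3) in ((\z.(\u.false)) 2))) ((\v.(\w.4)) (\p.(if false then false else true))))
step 2: [if@0.0] ((let x = 1 in (let y = (if true then x else 3) in ((\z.(\u.false)) 2))) ((\v.(\w.4)) (\p.(if false then false else true))))
step 3: [let@0] ((let y = (if true then 1 else 3) in ((\z.(\u.false)) 2)) ((\v.(\w.4)) (\p.(if false then false else true))))
step 4: [if@0.0] ((let y = 1 in ((\z.(\u.false)) 2)) ((\v.(\w.4)) (\p.(if false then false else true))))
step 5: [let@0] (((\z.(\u.false)) 2) ((\v.(\w.4)) (\p.(if false then false else true))))
step 6: [beta@0] ((\u.false) ((\v.(\w.4)) (\p.(if false then false else true))))
step 7: [beta@1] ((\u.false) (\w.4))
step 8: [beta@root] false

Answer: false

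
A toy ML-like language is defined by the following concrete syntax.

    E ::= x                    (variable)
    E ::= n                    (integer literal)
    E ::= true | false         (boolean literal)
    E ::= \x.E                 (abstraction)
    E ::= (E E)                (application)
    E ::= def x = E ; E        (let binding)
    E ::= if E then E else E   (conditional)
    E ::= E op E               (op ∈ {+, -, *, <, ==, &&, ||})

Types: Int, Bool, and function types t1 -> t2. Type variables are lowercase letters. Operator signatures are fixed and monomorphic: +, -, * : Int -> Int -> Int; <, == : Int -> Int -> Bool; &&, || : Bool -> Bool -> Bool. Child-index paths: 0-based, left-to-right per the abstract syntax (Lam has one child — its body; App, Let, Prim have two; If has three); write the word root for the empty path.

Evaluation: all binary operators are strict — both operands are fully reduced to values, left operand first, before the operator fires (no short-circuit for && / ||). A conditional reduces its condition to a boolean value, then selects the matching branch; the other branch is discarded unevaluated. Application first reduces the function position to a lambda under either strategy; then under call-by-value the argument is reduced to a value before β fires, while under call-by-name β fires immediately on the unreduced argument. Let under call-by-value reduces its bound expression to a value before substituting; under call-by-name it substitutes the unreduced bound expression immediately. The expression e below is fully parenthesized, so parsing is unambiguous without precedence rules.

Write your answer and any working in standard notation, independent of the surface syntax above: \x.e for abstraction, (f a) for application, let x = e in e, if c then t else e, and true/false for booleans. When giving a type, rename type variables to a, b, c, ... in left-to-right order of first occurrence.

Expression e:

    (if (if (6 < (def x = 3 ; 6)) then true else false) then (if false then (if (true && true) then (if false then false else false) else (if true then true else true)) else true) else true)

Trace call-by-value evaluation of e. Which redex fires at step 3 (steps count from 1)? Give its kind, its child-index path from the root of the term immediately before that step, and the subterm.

Answer: if at 0 : (if false then true else false)

Trace:
step 0: (if (if (6 < (let x = 3 in 6)) then true else false) then (if false then (if (true && true) then (if false then false else false) else (if true then true else true)) else true) else true)
step 1: [let@0.0.1] (if (if (6 < 6) then true else false) then (if false then (if (true && true) then (if false then false else false) else (if true then true else true)) else true) else true)
step 2: [delta@0.0] (if (if false then true else false) then (if false then (if (true && true) then (if false then false else false) else (if true then true else true)) else true) else true)
step 3: [if@0] (if false then (if false then (if (true && true) then (if false then false else false) else (if true then true else true)) else true) else true)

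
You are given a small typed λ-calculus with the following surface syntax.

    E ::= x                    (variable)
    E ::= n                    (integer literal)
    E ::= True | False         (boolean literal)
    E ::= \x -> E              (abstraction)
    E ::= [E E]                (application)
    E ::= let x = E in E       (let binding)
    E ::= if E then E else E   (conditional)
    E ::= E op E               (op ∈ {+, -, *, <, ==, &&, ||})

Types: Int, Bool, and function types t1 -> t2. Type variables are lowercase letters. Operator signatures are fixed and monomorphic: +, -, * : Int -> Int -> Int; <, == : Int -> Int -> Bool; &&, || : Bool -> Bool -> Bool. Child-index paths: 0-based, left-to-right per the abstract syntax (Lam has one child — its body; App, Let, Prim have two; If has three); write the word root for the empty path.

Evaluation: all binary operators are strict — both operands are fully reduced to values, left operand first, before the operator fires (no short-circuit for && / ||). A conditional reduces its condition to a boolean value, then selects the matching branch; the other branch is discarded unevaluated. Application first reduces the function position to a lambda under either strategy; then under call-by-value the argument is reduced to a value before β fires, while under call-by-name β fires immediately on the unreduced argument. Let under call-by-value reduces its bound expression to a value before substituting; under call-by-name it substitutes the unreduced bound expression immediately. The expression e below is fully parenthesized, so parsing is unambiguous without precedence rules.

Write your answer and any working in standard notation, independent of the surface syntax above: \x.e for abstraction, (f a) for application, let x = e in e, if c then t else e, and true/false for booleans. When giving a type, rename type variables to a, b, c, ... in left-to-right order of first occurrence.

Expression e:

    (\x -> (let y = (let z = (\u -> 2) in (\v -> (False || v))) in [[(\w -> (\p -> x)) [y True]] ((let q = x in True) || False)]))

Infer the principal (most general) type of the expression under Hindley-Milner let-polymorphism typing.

Answer: a -> a

Derivation:
\u._ : b -> Int
let z : forall. b -> Int
  unify Bool ~ Bool
v : c
  unify c ~ Bool
\v._ : Bool -> Bool
let y : Bool -> Bool
x : a
\p._ : e -> a
\w._ : d -> e -> a
y : Bool -> Bool
  unify Bool -> Bool ~ Bool -> f
  unify Bool ~ Bool
  unify Bool ~ f
_ _ : Bool
  unify d -> e -> a ~ Bool -> g
  unify d ~ Bool
  unify e -> a ~ g
_ _ : e -> a
x : a
let q : a
  unify Bool ~ Bool
  unify Bool ~ Bool
  unify e -> a ~ Bool -> h
  unify e ~ Bool
  unify a ~ h
_ _ : h
\x._ : h -> h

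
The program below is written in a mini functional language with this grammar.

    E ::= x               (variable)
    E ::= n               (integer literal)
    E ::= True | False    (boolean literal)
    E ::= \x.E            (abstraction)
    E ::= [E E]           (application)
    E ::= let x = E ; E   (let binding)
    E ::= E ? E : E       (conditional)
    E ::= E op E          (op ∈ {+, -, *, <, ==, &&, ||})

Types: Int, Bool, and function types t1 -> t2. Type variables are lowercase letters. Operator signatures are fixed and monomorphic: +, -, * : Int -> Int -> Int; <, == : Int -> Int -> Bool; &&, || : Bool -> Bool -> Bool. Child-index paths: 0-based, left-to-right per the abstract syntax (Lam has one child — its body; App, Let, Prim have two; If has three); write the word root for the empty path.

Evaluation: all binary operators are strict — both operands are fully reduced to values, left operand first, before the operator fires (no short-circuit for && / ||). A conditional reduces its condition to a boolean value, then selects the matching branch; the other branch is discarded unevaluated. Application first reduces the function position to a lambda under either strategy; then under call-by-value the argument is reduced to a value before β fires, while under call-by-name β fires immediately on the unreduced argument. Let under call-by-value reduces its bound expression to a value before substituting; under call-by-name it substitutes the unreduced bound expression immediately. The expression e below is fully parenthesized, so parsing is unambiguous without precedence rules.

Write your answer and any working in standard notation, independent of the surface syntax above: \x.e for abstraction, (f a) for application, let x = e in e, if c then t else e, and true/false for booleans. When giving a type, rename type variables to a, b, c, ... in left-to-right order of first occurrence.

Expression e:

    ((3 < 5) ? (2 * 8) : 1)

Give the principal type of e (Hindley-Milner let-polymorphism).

Derivation:
  unify Int ~ Int
  unify Int ~ Int
  unify Bool ~ Bool
  unify Int ~ Int
  unify Int ~ Int
  unify Int ~ Int

Answer: Int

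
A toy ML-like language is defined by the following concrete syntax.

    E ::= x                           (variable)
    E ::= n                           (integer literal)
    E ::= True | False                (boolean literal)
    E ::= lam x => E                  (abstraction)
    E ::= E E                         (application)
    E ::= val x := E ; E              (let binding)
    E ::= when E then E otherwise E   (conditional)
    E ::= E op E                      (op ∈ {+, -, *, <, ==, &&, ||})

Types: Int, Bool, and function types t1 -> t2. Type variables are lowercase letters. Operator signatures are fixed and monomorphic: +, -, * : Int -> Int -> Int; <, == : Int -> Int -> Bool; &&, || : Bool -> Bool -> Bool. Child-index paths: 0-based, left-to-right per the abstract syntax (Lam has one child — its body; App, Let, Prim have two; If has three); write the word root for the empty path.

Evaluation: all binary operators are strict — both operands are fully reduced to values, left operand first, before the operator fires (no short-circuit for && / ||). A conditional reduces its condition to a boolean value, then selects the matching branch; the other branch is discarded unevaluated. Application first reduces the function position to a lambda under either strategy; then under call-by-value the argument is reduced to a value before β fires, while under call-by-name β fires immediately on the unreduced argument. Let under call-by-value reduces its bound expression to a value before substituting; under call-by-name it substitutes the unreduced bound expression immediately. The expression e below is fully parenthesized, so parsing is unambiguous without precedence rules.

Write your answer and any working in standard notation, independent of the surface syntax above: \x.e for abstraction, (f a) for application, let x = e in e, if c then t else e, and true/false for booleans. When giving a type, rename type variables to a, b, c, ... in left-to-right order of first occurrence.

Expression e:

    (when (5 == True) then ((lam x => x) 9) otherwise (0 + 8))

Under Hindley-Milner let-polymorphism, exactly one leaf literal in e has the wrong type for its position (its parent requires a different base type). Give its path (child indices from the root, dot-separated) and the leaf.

Answer: 0.1 : true

Working:
  unify Int ~ Int
  unify Bool ~ Int
  FAIL: mismatch Bool ~ Int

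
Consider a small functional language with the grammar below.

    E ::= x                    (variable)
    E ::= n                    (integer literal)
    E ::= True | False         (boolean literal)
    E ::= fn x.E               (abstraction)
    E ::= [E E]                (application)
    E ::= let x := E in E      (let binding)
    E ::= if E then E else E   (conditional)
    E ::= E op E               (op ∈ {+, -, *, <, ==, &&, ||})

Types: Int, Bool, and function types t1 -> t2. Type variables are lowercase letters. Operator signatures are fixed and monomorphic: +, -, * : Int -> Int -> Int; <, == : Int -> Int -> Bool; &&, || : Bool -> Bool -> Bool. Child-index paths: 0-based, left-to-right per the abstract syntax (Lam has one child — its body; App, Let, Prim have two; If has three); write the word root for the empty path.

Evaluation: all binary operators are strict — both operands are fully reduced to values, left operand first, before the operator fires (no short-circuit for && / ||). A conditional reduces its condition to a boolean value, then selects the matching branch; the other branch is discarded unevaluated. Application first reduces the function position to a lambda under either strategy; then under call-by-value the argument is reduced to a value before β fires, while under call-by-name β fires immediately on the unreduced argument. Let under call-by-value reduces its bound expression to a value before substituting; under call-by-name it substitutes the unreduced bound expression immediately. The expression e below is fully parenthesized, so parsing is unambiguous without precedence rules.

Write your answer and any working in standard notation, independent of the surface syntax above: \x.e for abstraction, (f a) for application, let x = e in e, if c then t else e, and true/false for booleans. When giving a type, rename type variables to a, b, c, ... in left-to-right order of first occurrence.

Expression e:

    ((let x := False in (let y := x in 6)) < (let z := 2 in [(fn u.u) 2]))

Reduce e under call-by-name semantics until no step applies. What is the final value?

Trace:
step 0: ((let x = false in (let y = x in 6)) < (let z = 2 in ((\u.u) 2)))
step 1: [let@0] ((let y = false in 6) < (let z = 2 in ((\u.u) 2)))
step 2: [let@0] (6 < (let z = 2 in ((\u.u) 2)))
step 3: [let@1] (6 < ((\u.u) 2))
step 4: [beta@1] (6 < 2)
step 5: [delta@root] false

Answer: false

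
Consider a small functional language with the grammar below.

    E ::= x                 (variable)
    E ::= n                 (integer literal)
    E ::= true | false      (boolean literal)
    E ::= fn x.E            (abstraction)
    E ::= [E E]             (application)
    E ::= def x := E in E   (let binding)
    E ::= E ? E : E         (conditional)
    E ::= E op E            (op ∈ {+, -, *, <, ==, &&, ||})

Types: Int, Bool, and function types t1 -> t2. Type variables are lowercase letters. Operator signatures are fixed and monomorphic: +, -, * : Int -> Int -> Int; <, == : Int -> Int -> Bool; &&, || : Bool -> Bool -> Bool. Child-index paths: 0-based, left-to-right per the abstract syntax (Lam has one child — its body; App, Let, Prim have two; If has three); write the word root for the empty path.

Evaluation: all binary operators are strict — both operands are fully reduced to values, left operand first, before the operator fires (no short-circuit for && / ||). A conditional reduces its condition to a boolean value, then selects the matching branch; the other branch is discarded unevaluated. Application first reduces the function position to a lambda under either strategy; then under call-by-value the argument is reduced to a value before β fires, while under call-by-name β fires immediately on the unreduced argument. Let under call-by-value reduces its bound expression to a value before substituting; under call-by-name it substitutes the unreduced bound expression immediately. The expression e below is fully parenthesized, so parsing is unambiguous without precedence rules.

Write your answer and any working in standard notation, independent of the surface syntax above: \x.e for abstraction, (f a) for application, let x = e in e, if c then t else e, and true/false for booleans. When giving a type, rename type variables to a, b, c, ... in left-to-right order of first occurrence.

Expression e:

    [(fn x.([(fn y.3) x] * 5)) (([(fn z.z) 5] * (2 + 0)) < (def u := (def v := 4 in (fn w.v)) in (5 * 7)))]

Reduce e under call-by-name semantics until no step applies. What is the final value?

Derivation:
step 0: ((\x.(((\y.3) x) * 5)) ((((\z.z) 5) * (2 + 0)) < (let u = (let v = 4 in (\w.v)) in (5 * 7))))
step 1: [beta@root] (((\y.3) ((((\z.z) 5) * (2 + 0)) < (let u = (let v = 4 in (\w.v)) in (5 * 7)))) * 5)
step 2: [beta@0] (3 * 5)
step 3: [delta@root] 15

Answer: 15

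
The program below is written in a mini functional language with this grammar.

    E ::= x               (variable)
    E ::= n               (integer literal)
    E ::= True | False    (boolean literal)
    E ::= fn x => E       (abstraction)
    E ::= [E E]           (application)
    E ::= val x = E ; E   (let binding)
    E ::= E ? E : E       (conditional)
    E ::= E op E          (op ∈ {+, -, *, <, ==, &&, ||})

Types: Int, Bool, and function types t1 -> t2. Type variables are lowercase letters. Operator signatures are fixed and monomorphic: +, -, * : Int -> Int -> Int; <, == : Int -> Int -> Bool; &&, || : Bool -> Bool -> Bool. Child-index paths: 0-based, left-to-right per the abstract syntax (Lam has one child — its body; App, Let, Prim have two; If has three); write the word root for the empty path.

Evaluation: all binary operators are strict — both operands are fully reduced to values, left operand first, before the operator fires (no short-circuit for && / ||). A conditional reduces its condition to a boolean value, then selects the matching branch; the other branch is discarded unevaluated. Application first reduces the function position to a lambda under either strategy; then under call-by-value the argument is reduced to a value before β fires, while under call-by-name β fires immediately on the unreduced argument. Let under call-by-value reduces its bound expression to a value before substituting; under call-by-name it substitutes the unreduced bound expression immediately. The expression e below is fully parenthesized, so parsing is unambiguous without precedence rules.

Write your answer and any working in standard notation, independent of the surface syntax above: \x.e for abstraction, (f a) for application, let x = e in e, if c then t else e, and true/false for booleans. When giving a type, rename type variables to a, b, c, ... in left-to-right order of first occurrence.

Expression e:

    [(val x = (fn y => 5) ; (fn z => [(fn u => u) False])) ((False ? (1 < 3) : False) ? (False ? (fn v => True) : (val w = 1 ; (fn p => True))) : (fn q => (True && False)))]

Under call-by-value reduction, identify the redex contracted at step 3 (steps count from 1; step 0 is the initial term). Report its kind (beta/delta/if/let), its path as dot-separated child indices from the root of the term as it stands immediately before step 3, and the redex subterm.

Working:
step 0: ((let x = (\y.5) in (\z.((\u.u) false))) (if (if false then (1 < 3) else false) then (if false then (\v.true) else (let w = 1 in (\p.true))) else (\q.(true && false))))
step 1: [let@0] ((\z.((\u.u) false)) (if (if false then (1 < 3) else false) then (if false then (\v.true) else (let w = 1 in (\p.true))) else (\q.(true && false))))
step 2: [if@1.0] ((\z.((\u.u) false)) (if false then (if false then (\v.true) else (let w = 1 in (\p.true))) else (\q.(true && false))))
step 3: [if@1] ((\z.((\u.u) false)) (\q.(true && false)))

Answer: if at 1 : (if false then (if false then (\v.true) else (let w = 1 in (\p.true))) else (\q.(true && false)))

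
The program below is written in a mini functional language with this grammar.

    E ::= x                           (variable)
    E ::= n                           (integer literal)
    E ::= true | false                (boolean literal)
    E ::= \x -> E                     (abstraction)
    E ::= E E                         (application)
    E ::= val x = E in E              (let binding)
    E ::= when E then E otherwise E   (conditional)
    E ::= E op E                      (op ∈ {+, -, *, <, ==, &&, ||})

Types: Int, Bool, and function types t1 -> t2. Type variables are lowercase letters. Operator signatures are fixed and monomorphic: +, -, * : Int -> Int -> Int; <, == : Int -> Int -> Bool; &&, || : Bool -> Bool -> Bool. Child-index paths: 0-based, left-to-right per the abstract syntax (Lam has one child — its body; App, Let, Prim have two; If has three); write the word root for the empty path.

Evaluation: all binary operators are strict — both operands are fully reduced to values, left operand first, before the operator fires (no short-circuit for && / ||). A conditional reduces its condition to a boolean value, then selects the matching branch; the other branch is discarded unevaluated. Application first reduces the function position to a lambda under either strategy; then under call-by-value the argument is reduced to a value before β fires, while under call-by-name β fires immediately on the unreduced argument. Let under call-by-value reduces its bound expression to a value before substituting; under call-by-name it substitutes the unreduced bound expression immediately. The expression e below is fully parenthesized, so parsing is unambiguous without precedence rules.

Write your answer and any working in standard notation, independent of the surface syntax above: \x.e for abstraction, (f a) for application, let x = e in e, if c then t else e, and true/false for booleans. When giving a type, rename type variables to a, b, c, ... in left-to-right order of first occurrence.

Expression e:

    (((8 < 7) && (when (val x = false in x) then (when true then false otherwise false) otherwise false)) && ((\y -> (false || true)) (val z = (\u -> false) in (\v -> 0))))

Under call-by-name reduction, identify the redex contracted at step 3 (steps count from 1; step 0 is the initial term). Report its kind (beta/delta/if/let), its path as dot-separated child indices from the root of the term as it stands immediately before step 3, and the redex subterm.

Working:
step 0: (((8 < 7) && (if (let x = false in x) then (if true then false else false) else false)) && ((\y.(false || true)) (let z = (\u.false) in (\v.0))))
step 1: [delta@0.0] ((false && (if (let x = false in x) then (if true then false else false) else false)) && ((\y.(false || true)) (let z = (\u.false) in (\v.0))))
step 2: [let@0.1.0] ((false && (if false then (if true then false else false) else false)) && ((\y.(false || true)) (let z = (\u.false) in (\v.0))))
step 3: [if@0.1] ((false && false) && ((\y.(false || true)) (let z = (\u.false) in (\v.0))))

Answer: if at 0.1 : (if false then (if true then false else false) else false)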